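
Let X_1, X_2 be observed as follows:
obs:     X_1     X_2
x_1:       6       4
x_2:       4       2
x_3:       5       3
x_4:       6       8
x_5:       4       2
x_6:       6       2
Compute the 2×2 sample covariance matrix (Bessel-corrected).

Step 1 — column means:
  mean(X_1) = (6 + 4 + 5 + 6 + 4 + 6) / 6 = 31/6 = 5.1667
  mean(X_2) = (4 + 2 + 3 + 8 + 2 + 2) / 6 = 21/6 = 3.5

Step 2 — sample covariance S[i,j] = (1/(n-1)) · Σ_k (x_{k,i} - mean_i) · (x_{k,j} - mean_j), with n-1 = 5.
  S[X_1,X_1] = ((0.8333)·(0.8333) + (-1.1667)·(-1.1667) + (-0.1667)·(-0.1667) + (0.8333)·(0.8333) + (-1.1667)·(-1.1667) + (0.8333)·(0.8333)) / 5 = 4.8333/5 = 0.9667
  S[X_1,X_2] = ((0.8333)·(0.5) + (-1.1667)·(-1.5) + (-0.1667)·(-0.5) + (0.8333)·(4.5) + (-1.1667)·(-1.5) + (0.8333)·(-1.5)) / 5 = 6.5/5 = 1.3
  S[X_2,X_2] = ((0.5)·(0.5) + (-1.5)·(-1.5) + (-0.5)·(-0.5) + (4.5)·(4.5) + (-1.5)·(-1.5) + (-1.5)·(-1.5)) / 5 = 27.5/5 = 5.5

S is symmetric (S[j,i] = S[i,j]). Assembling:

S = [[0.9667, 1.3],
 [1.3, 5.5]]


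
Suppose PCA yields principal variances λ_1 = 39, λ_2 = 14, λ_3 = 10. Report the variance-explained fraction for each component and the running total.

Step 1 — total variance = trace(Sigma) = Σ λ_i = 39 + 14 + 10 = 63.

Step 2 — fraction explained by component i = λ_i / Σ λ:
  PC1: 39/63 = 0.619
  PC2: 14/63 = 0.2222
  PC3: 10/63 = 0.1587

Step 3 — cumulative fraction after k components = (λ_1 + ... + λ_k) / Σ λ:
  k = 1: 39/63 = 0.619
  k = 2: (39 + 14)/63 = 53/63 = 0.8413
  k = 3: (39 + 14 + 10)/63 = 63/63 = 1

Summary (fraction, with percent):

explained: PC1 0.619 (61.9%), PC2 0.2222 (22.22%), PC3 0.1587 (15.87%);  cumulative: 0.619, 0.8413, 1


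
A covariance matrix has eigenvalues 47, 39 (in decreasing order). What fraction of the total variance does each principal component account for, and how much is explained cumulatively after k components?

Step 1 — total variance = trace(Sigma) = Σ λ_i = 47 + 39 = 86.

Step 2 — fraction explained by component i = λ_i / Σ λ:
  PC1: 47/86 = 0.5465
  PC2: 39/86 = 0.4535

Step 3 — cumulative fraction after k components = (λ_1 + ... + λ_k) / Σ λ:
  k = 1: 47/86 = 0.5465
  k = 2: (47 + 39)/86 = 86/86 = 1

Summary (fraction, with percent):

explained: PC1 0.5465 (54.65%), PC2 0.4535 (45.35%);  cumulative: 0.5465, 1


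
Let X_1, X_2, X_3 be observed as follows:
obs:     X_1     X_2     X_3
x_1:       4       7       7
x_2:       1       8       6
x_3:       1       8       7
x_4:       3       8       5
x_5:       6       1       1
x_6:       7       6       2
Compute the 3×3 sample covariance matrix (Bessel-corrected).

Step 1 — column means:
  mean(X_1) = (4 + 1 + 1 + 3 + 6 + 7) / 6 = 22/6 = 3.6667
  mean(X_2) = (7 + 8 + 8 + 8 + 1 + 6) / 6 = 38/6 = 6.3333
  mean(X_3) = (7 + 6 + 7 + 5 + 1 + 2) / 6 = 28/6 = 4.6667

Step 2 — sample covariance S[i,j] = (1/(n-1)) · Σ_k (x_{k,i} - mean_i) · (x_{k,j} - mean_j), with n-1 = 5.
  S[X_1,X_1] = ((0.3333)·(0.3333) + (-2.6667)·(-2.6667) + (-2.6667)·(-2.6667) + (-0.6667)·(-0.6667) + (2.3333)·(2.3333) + (3.3333)·(3.3333)) / 5 = 31.3333/5 = 6.2667
  S[X_1,X_2] = ((0.3333)·(0.6667) + (-2.6667)·(1.6667) + (-2.6667)·(1.6667) + (-0.6667)·(1.6667) + (2.3333)·(-5.3333) + (3.3333)·(-0.3333)) / 5 = -23.3333/5 = -4.6667
  S[X_1,X_3] = ((0.3333)·(2.3333) + (-2.6667)·(1.3333) + (-2.6667)·(2.3333) + (-0.6667)·(0.3333) + (2.3333)·(-3.6667) + (3.3333)·(-2.6667)) / 5 = -26.6667/5 = -5.3333
  S[X_2,X_2] = ((0.6667)·(0.6667) + (1.6667)·(1.6667) + (1.6667)·(1.6667) + (1.6667)·(1.6667) + (-5.3333)·(-5.3333) + (-0.3333)·(-0.3333)) / 5 = 37.3333/5 = 7.4667
  S[X_2,X_3] = ((0.6667)·(2.3333) + (1.6667)·(1.3333) + (1.6667)·(2.3333) + (1.6667)·(0.3333) + (-5.3333)·(-3.6667) + (-0.3333)·(-2.6667)) / 5 = 28.6667/5 = 5.7333
  S[X_3,X_3] = ((2.3333)·(2.3333) + (1.3333)·(1.3333) + (2.3333)·(2.3333) + (0.3333)·(0.3333) + (-3.6667)·(-3.6667) + (-2.6667)·(-2.6667)) / 5 = 33.3333/5 = 6.6667

S is symmetric (S[j,i] = S[i,j]). Assembling:

S = [[6.2667, -4.6667, -5.3333],
 [-4.6667, 7.4667, 5.7333],
 [-5.3333, 5.7333, 6.6667]]


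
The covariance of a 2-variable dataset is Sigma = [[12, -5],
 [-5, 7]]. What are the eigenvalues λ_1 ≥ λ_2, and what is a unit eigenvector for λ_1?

Step 1 — characteristic polynomial of 2×2 Sigma:
  det(Sigma - λI) = λ² - trace · λ + det = 0.
  trace = 12 + 7 = 19, det = 12·7 - (-5)² = 59.
Step 2 — discriminant:
  Δ = trace² - 4·det = 361 - 236 = 125.
Step 3 — eigenvalues:
  λ = (trace ± √Δ)/2 = (19 ± 11.1803)/2,
  λ_1 = 15.0902,  λ_2 = 3.9098.

Step 4 — unit eigenvector for λ_1: solve (Sigma - λ_1 I)v = 0. First row:
  (12 - 15.0902)·v_x + (-5)·v_y = 0, i.e. (-3.0902)·v_x + (-5)·v_y = 0,
  so v ∝ (b, λ_1 - a) = (-5, 3.0902); multiply by -1 so the first entry is positive: u = (5, -3.0902).
  ||u|| = √((5)² + (-3.0902)²) = √(34.5492) ≈ 5.8779,
  v_1 = u/||u|| ≈ (0.8507, -0.5257) (||v_1|| = 1).

λ_1 = 15.0902,  λ_2 = 3.9098;  v_1 ≈ (0.8507, -0.5257)


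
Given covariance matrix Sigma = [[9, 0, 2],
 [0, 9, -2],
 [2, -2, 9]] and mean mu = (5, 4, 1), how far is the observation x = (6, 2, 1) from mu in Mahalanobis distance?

Step 1 — centre the observation: (x - mu) = (1, -2, 0).

Step 2 — invert Sigma (cofactor / det for 3×3, or solve directly):
  Sigma^{-1} = [[0.1172, -0.0061, -0.0274],
 [-0.0061, 0.1172, 0.0274],
 [-0.0274, 0.0274, 0.1233]].

Step 3 — form the quadratic (x - mu)^T · Sigma^{-1} · (x - mu):
  Sigma^{-1} · (x - mu) = (0.1294, -0.2405, -0.0822).
  (x - mu)^T · [Sigma^{-1} · (x - mu)] = (1)·(0.1294) + (-2)·(-0.2405) + (0)·(-0.0822) = 0.6104.

Step 4 — take square root: d = √(0.6104) ≈ 0.7812.

d(x, mu) = √(0.6104) ≈ 0.7812


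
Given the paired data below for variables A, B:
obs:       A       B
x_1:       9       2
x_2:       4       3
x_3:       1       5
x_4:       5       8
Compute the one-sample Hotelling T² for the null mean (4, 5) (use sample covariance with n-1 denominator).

Step 1 — sample mean vector:
  mean(A) = (9 + 4 + 1 + 5) / 4 = 19/4 = 4.75
  mean(B) = (2 + 3 + 5 + 8) / 4 = 18/4 = 4.5
  x̄ = (4.75, 4.5),  deviation x̄ - mu_0 = (4.75, 4.5) - (4, 5) = (0.75, -0.5).

Step 2 — sample covariance matrix, S[i,j] = (1/(n-1)) · Σ_k (x_{k,i} - mean_i) · (x_{k,j} - mean_j), divisor n-1 = 3:
  S[A,A] = ((4.25)·(4.25) + (-0.75)·(-0.75) + (-3.75)·(-3.75) + (0.25)·(0.25)) / 3 = 32.75/3 = 10.9167
  S[A,B] = ((4.25)·(-2.5) + (-0.75)·(-1.5) + (-3.75)·(0.5) + (0.25)·(3.5)) / 3 = -10.5/3 = -3.5
  S[B,B] = ((-2.5)·(-2.5) + (-1.5)·(-1.5) + (0.5)·(0.5) + (3.5)·(3.5)) / 3 = 21/3 = 7
  S = [[10.9167, -3.5],
 [-3.5, 7]].

Step 3 — invert S. det(S) = 10.9167·7 - (-3.5)² = 64.1667.
  S^{-1} = (1/det) · [[d, -b], [-b, a]] = [[0.1091, 0.0545],
 [0.0545, 0.1701]].

Step 4 — quadratic form (x̄ - mu_0)^T · S^{-1} · (x̄ - mu_0):
  S^{-1} · (x̄ - mu_0) = (0.0545, -0.0442),
  (x̄ - mu_0)^T · [...] = (0.75)·(0.0545) + (-0.5)·(-0.0442) = 0.063.

Step 5 — scale by n: T² = 4 · 0.063 = 0.2519.

T² ≈ 0.2519


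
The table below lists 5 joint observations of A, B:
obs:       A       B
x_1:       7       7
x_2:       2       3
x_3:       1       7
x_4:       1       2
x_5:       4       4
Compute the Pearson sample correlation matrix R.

Step 1 — column means:
  mean(A) = (7 + 2 + 1 + 1 + 4) / 5 = 15/5 = 3
  mean(B) = (7 + 3 + 7 + 2 + 4) / 5 = 23/5 = 4.6

Step 2 — sample variances and covariances s[i,j] = (1/(n-1)) · Σ_k (x_{k,i} - mean_i) · (x_{k,j} - mean_j), with n-1 = 4:
  s[A,A] = ((4)·(4) + (-1)·(-1) + (-2)·(-2) + (-2)·(-2) + (1)·(1)) / 4 = 26/4 = 6.5
  s[A,B] = ((4)·(2.4) + (-1)·(-1.6) + (-2)·(2.4) + (-2)·(-2.6) + (1)·(-0.6)) / 4 = 11/4 = 2.75
  s[B,B] = ((2.4)·(2.4) + (-1.6)·(-1.6) + (2.4)·(2.4) + (-2.6)·(-2.6) + (-0.6)·(-0.6)) / 4 = 21.2/4 = 5.3
  Sample standard deviations s_i = √(s[i,i]):
  s(A) = √(6.5) = 2.5495
  s(B) = √(5.3) = 2.3022

Step 3 — r_{ij} = s_{ij} / (s_i · s_j):
  r[A,A] = 1 (diagonal).
  r[A,B] = 2.75 / (2.5495 · 2.3022) = 2.75 / 5.8694 = 0.4685
  r[B,B] = 1 (diagonal).

R is symmetric with unit diagonal. Assembling:

R = [[1, 0.4685],
 [0.4685, 1]]


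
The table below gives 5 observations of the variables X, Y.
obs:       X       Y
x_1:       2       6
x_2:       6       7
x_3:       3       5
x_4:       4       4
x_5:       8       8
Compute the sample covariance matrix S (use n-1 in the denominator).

Step 1 — column means:
  mean(X) = (2 + 6 + 3 + 4 + 8) / 5 = 23/5 = 4.6
  mean(Y) = (6 + 7 + 5 + 4 + 8) / 5 = 30/5 = 6

Step 2 — sample covariance S[i,j] = (1/(n-1)) · Σ_k (x_{k,i} - mean_i) · (x_{k,j} - mean_j), with n-1 = 4.
  S[X,X] = ((-2.6)·(-2.6) + (1.4)·(1.4) + (-1.6)·(-1.6) + (-0.6)·(-0.6) + (3.4)·(3.4)) / 4 = 23.2/4 = 5.8
  S[X,Y] = ((-2.6)·(0) + (1.4)·(1) + (-1.6)·(-1) + (-0.6)·(-2) + (3.4)·(2)) / 4 = 11/4 = 2.75
  S[Y,Y] = ((0)·(0) + (1)·(1) + (-1)·(-1) + (-2)·(-2) + (2)·(2)) / 4 = 10/4 = 2.5

S is symmetric (S[j,i] = S[i,j]). Assembling:

S = [[5.8, 2.75],
 [2.75, 2.5]]


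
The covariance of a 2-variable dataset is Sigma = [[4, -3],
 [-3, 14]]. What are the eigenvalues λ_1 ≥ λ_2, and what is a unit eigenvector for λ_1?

Step 1 — characteristic polynomial of 2×2 Sigma:
  det(Sigma - λI) = λ² - trace · λ + det = 0.
  trace = 4 + 14 = 18, det = 4·14 - (-3)² = 47.
Step 2 — discriminant:
  Δ = trace² - 4·det = 324 - 188 = 136.
Step 3 — eigenvalues:
  λ = (trace ± √Δ)/2 = (18 ± 11.6619)/2,
  λ_1 = 14.831,  λ_2 = 3.169.

Step 4 — unit eigenvector for λ_1: solve (Sigma - λ_1 I)v = 0. First row:
  (4 - 14.831)·v_x + (-3)·v_y = 0, i.e. (-10.831)·v_x + (-3)·v_y = 0,
  so v ∝ (b, λ_1 - a) = (-3, 10.831); multiply by -1 so the first entry is positive: u = (3, -10.831).
  ||u|| = √((3)² + (-10.831)²) = √(126.3095) ≈ 11.2388,
  v_1 = u/||u|| ≈ (0.2669, -0.9637) (||v_1|| = 1).

λ_1 = 14.831,  λ_2 = 3.169;  v_1 ≈ (0.2669, -0.9637)


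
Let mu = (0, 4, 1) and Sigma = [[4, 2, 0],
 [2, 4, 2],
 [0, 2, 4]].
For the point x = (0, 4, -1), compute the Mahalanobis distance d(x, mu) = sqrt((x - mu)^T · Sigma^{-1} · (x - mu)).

Step 1 — centre the observation: (x - mu) = (0, 0, -2).

Step 2 — invert Sigma (cofactor / det for 3×3, or solve directly):
  Sigma^{-1} = [[0.375, -0.25, 0.125],
 [-0.25, 0.5, -0.25],
 [0.125, -0.25, 0.375]].

Step 3 — form the quadratic (x - mu)^T · Sigma^{-1} · (x - mu):
  Sigma^{-1} · (x - mu) = (-0.25, 0.5, -0.75).
  (x - mu)^T · [Sigma^{-1} · (x - mu)] = (0)·(-0.25) + (0)·(0.5) + (-2)·(-0.75) = 1.5.

Step 4 — take square root: d = √(1.5) ≈ 1.2247.

d(x, mu) = √(1.5) ≈ 1.2247


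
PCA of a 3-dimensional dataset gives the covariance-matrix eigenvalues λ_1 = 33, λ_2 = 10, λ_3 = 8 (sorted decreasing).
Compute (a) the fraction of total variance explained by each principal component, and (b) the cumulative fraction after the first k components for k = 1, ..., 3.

Step 1 — total variance = trace(Sigma) = Σ λ_i = 33 + 10 + 8 = 51.

Step 2 — fraction explained by component i = λ_i / Σ λ:
  PC1: 33/51 = 0.6471
  PC2: 10/51 = 0.1961
  PC3: 8/51 = 0.1569

Step 3 — cumulative fraction after k components = (λ_1 + ... + λ_k) / Σ λ:
  k = 1: 33/51 = 0.6471
  k = 2: (33 + 10)/51 = 43/51 = 0.8431
  k = 3: (33 + 10 + 8)/51 = 51/51 = 1

Summary (fraction, with percent):

explained: PC1 0.6471 (64.71%), PC2 0.1961 (19.61%), PC3 0.1569 (15.69%);  cumulative: 0.6471, 0.8431, 1


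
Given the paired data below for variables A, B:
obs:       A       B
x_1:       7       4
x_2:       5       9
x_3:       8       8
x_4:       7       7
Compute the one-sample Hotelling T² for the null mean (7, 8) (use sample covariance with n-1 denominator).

Step 1 — sample mean vector:
  mean(A) = (7 + 5 + 8 + 7) / 4 = 27/4 = 6.75
  mean(B) = (4 + 9 + 8 + 7) / 4 = 28/4 = 7
  x̄ = (6.75, 7),  deviation x̄ - mu_0 = (6.75, 7) - (7, 8) = (-0.25, -1).

Step 2 — sample covariance matrix, S[i,j] = (1/(n-1)) · Σ_k (x_{k,i} - mean_i) · (x_{k,j} - mean_j), divisor n-1 = 3:
  S[A,A] = ((0.25)·(0.25) + (-1.75)·(-1.75) + (1.25)·(1.25) + (0.25)·(0.25)) / 3 = 4.75/3 = 1.5833
  S[A,B] = ((0.25)·(-3) + (-1.75)·(2) + (1.25)·(1) + (0.25)·(0)) / 3 = -3/3 = -1
  S[B,B] = ((-3)·(-3) + (2)·(2) + (1)·(1) + (0)·(0)) / 3 = 14/3 = 4.6667
  S = [[1.5833, -1],
 [-1, 4.6667]].

Step 3 — invert S. det(S) = 1.5833·4.6667 - (-1)² = 6.3889.
  S^{-1} = (1/det) · [[d, -b], [-b, a]] = [[0.7304, 0.1565],
 [0.1565, 0.2478]].

Step 4 — quadratic form (x̄ - mu_0)^T · S^{-1} · (x̄ - mu_0):
  S^{-1} · (x̄ - mu_0) = (-0.3391, -0.287),
  (x̄ - mu_0)^T · [...] = (-0.25)·(-0.3391) + (-1)·(-0.287) = 0.3717.

Step 5 — scale by n: T² = 4 · 0.3717 = 1.487.

T² ≈ 1.487


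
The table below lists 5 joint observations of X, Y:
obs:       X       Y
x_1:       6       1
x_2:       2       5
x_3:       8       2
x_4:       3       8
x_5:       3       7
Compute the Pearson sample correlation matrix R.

Step 1 — column means:
  mean(X) = (6 + 2 + 8 + 3 + 3) / 5 = 22/5 = 4.4
  mean(Y) = (1 + 5 + 2 + 8 + 7) / 5 = 23/5 = 4.6

Step 2 — sample variances and covariances s[i,j] = (1/(n-1)) · Σ_k (x_{k,i} - mean_i) · (x_{k,j} - mean_j), with n-1 = 4:
  s[X,X] = ((1.6)·(1.6) + (-2.4)·(-2.4) + (3.6)·(3.6) + (-1.4)·(-1.4) + (-1.4)·(-1.4)) / 4 = 25.2/4 = 6.3
  s[X,Y] = ((1.6)·(-3.6) + (-2.4)·(0.4) + (3.6)·(-2.6) + (-1.4)·(3.4) + (-1.4)·(2.4)) / 4 = -24.2/4 = -6.05
  s[Y,Y] = ((-3.6)·(-3.6) + (0.4)·(0.4) + (-2.6)·(-2.6) + (3.4)·(3.4) + (2.4)·(2.4)) / 4 = 37.2/4 = 9.3
  Sample standard deviations s_i = √(s[i,i]):
  s(X) = √(6.3) = 2.51
  s(Y) = √(9.3) = 3.0496

Step 3 — r_{ij} = s_{ij} / (s_i · s_j):
  r[X,X] = 1 (diagonal).
  r[X,Y] = -6.05 / (2.51 · 3.0496) = -6.05 / 7.6544 = -0.7904
  r[Y,Y] = 1 (diagonal).

R is symmetric with unit diagonal. Assembling:

R = [[1, -0.7904],
 [-0.7904, 1]]


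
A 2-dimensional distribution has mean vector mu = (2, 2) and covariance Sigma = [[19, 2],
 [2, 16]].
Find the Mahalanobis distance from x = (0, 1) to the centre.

Step 1 — centre the observation: (x - mu) = (-2, -1).

Step 2 — invert Sigma. det(Sigma) = 19·16 - (2)² = 300.
  Sigma^{-1} = (1/det) · [[d, -b], [-b, a]] = [[0.0533, -0.0067],
 [-0.0067, 0.0633]].

Step 3 — form the quadratic (x - mu)^T · Sigma^{-1} · (x - mu):
  Sigma^{-1} · (x - mu) = (-0.1, -0.05).
  (x - mu)^T · [Sigma^{-1} · (x - mu)] = (-2)·(-0.1) + (-1)·(-0.05) = 0.25.

Step 4 — take square root: d = √(0.25) ≈ 0.5.

d(x, mu) = √(0.25) ≈ 0.5


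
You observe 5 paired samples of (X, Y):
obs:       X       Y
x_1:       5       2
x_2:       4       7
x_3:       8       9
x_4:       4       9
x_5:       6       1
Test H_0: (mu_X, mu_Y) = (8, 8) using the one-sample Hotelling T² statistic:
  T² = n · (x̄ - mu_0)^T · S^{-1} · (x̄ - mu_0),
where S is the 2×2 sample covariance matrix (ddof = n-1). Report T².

Step 1 — sample mean vector:
  mean(X) = (5 + 4 + 8 + 4 + 6) / 5 = 27/5 = 5.4
  mean(Y) = (2 + 7 + 9 + 9 + 1) / 5 = 28/5 = 5.6
  x̄ = (5.4, 5.6),  deviation x̄ - mu_0 = (5.4, 5.6) - (8, 8) = (-2.6, -2.4).

Step 2 — sample covariance matrix, S[i,j] = (1/(n-1)) · Σ_k (x_{k,i} - mean_i) · (x_{k,j} - mean_j), divisor n-1 = 4:
  S[X,X] = ((-0.4)·(-0.4) + (-1.4)·(-1.4) + (2.6)·(2.6) + (-1.4)·(-1.4) + (0.6)·(0.6)) / 4 = 11.2/4 = 2.8
  S[X,Y] = ((-0.4)·(-3.6) + (-1.4)·(1.4) + (2.6)·(3.4) + (-1.4)·(3.4) + (0.6)·(-4.6)) / 4 = 0.8/4 = 0.2
  S[Y,Y] = ((-3.6)·(-3.6) + (1.4)·(1.4) + (3.4)·(3.4) + (3.4)·(3.4) + (-4.6)·(-4.6)) / 4 = 59.2/4 = 14.8
  S = [[2.8, 0.2],
 [0.2, 14.8]].

Step 3 — invert S. det(S) = 2.8·14.8 - (0.2)² = 41.4.
  S^{-1} = (1/det) · [[d, -b], [-b, a]] = [[0.3575, -0.0048],
 [-0.0048, 0.0676]].

Step 4 — quadratic form (x̄ - mu_0)^T · S^{-1} · (x̄ - mu_0):
  S^{-1} · (x̄ - mu_0) = (-0.9179, -0.1498),
  (x̄ - mu_0)^T · [...] = (-2.6)·(-0.9179) + (-2.4)·(-0.1498) = 2.7459.

Step 5 — scale by n: T² = 5 · 2.7459 = 13.7295.

T² ≈ 13.7295


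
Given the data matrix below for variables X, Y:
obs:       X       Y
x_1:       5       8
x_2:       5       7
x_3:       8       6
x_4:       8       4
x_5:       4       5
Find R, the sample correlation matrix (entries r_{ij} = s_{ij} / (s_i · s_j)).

Step 1 — column means:
  mean(X) = (5 + 5 + 8 + 8 + 4) / 5 = 30/5 = 6
  mean(Y) = (8 + 7 + 6 + 4 + 5) / 5 = 30/5 = 6

Step 2 — sample variances and covariances s[i,j] = (1/(n-1)) · Σ_k (x_{k,i} - mean_i) · (x_{k,j} - mean_j), with n-1 = 4:
  s[X,X] = ((-1)·(-1) + (-1)·(-1) + (2)·(2) + (2)·(2) + (-2)·(-2)) / 4 = 14/4 = 3.5
  s[X,Y] = ((-1)·(2) + (-1)·(1) + (2)·(0) + (2)·(-2) + (-2)·(-1)) / 4 = -5/4 = -1.25
  s[Y,Y] = ((2)·(2) + (1)·(1) + (0)·(0) + (-2)·(-2) + (-1)·(-1)) / 4 = 10/4 = 2.5
  Sample standard deviations s_i = √(s[i,i]):
  s(X) = √(3.5) = 1.8708
  s(Y) = √(2.5) = 1.5811

Step 3 — r_{ij} = s_{ij} / (s_i · s_j):
  r[X,X] = 1 (diagonal).
  r[X,Y] = -1.25 / (1.8708 · 1.5811) = -1.25 / 2.958 = -0.4226
  r[Y,Y] = 1 (diagonal).

R is symmetric with unit diagonal. Assembling:

R = [[1, -0.4226],
 [-0.4226, 1]]


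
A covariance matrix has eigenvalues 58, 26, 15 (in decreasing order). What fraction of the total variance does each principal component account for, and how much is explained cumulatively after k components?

Step 1 — total variance = trace(Sigma) = Σ λ_i = 58 + 26 + 15 = 99.

Step 2 — fraction explained by component i = λ_i / Σ λ:
  PC1: 58/99 = 0.5859
  PC2: 26/99 = 0.2626
  PC3: 15/99 = 0.1515

Step 3 — cumulative fraction after k components = (λ_1 + ... + λ_k) / Σ λ:
  k = 1: 58/99 = 0.5859
  k = 2: (58 + 26)/99 = 84/99 = 0.8485
  k = 3: (58 + 26 + 15)/99 = 99/99 = 1

Summary (fraction, with percent):

explained: PC1 0.5859 (58.59%), PC2 0.2626 (26.26%), PC3 0.1515 (15.15%);  cumulative: 0.5859, 0.8485, 1


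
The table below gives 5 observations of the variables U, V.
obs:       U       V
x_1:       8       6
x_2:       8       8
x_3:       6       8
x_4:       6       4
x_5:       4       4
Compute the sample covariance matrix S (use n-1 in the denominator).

Step 1 — column means:
  mean(U) = (8 + 8 + 6 + 6 + 4) / 5 = 32/5 = 6.4
  mean(V) = (6 + 8 + 8 + 4 + 4) / 5 = 30/5 = 6

Step 2 — sample covariance S[i,j] = (1/(n-1)) · Σ_k (x_{k,i} - mean_i) · (x_{k,j} - mean_j), with n-1 = 4.
  S[U,U] = ((1.6)·(1.6) + (1.6)·(1.6) + (-0.4)·(-0.4) + (-0.4)·(-0.4) + (-2.4)·(-2.4)) / 4 = 11.2/4 = 2.8
  S[U,V] = ((1.6)·(0) + (1.6)·(2) + (-0.4)·(2) + (-0.4)·(-2) + (-2.4)·(-2)) / 4 = 8/4 = 2
  S[V,V] = ((0)·(0) + (2)·(2) + (2)·(2) + (-2)·(-2) + (-2)·(-2)) / 4 = 16/4 = 4

S is symmetric (S[j,i] = S[i,j]). Assembling:

S = [[2.8, 2],
 [2, 4]]


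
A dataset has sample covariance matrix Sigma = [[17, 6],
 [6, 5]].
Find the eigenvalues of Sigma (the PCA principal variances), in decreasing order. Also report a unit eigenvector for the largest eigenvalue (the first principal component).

Step 1 — characteristic polynomial of 2×2 Sigma:
  det(Sigma - λI) = λ² - trace · λ + det = 0.
  trace = 17 + 5 = 22, det = 17·5 - (6)² = 49.
Step 2 — discriminant:
  Δ = trace² - 4·det = 484 - 196 = 288.
Step 3 — eigenvalues:
  λ = (trace ± √Δ)/2 = (22 ± 16.9706)/2,
  λ_1 = 19.4853,  λ_2 = 2.5147.

Step 4 — unit eigenvector for λ_1: solve (Sigma - λ_1 I)v = 0. First row:
  (17 - 19.4853)·v_x + (6)·v_y = 0, i.e. (-2.4853)·v_x + (6)·v_y = 0,
  so v ∝ (b, λ_1 - a) = (6, 2.4853) = u.
  ||u|| = √((6)² + (2.4853)²) = √(42.1766) ≈ 6.4944,
  v_1 = u/||u|| ≈ (0.9239, 0.3827) (||v_1|| = 1).

λ_1 = 19.4853,  λ_2 = 2.5147;  v_1 ≈ (0.9239, 0.3827)


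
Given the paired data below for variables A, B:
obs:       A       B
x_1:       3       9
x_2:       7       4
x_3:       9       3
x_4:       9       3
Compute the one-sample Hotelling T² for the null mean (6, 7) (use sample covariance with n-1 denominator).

Step 1 — sample mean vector:
  mean(A) = (3 + 7 + 9 + 9) / 4 = 28/4 = 7
  mean(B) = (9 + 4 + 3 + 3) / 4 = 19/4 = 4.75
  x̄ = (7, 4.75),  deviation x̄ - mu_0 = (7, 4.75) - (6, 7) = (1, -2.25).

Step 2 — sample covariance matrix, S[i,j] = (1/(n-1)) · Σ_k (x_{k,i} - mean_i) · (x_{k,j} - mean_j), divisor n-1 = 3:
  S[A,A] = ((-4)·(-4) + (0)·(0) + (2)·(2) + (2)·(2)) / 3 = 24/3 = 8
  S[A,B] = ((-4)·(4.25) + (0)·(-0.75) + (2)·(-1.75) + (2)·(-1.75)) / 3 = -24/3 = -8
  S[B,B] = ((4.25)·(4.25) + (-0.75)·(-0.75) + (-1.75)·(-1.75) + (-1.75)·(-1.75)) / 3 = 24.75/3 = 8.25
  S = [[8, -8],
 [-8, 8.25]].

Step 3 — invert S. det(S) = 8·8.25 - (-8)² = 2.
  S^{-1} = (1/det) · [[d, -b], [-b, a]] = [[4.125, 4],
 [4, 4]].

Step 4 — quadratic form (x̄ - mu_0)^T · S^{-1} · (x̄ - mu_0):
  S^{-1} · (x̄ - mu_0) = (-4.875, -5),
  (x̄ - mu_0)^T · [...] = (1)·(-4.875) + (-2.25)·(-5) = 6.375.

Step 5 — scale by n: T² = 4 · 6.375 = 25.5.

T² ≈ 25.5


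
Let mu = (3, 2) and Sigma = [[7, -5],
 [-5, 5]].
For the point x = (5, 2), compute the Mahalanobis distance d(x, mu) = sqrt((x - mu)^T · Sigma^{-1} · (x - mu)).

Step 1 — centre the observation: (x - mu) = (2, 0).

Step 2 — invert Sigma. det(Sigma) = 7·5 - (-5)² = 10.
  Sigma^{-1} = (1/det) · [[d, -b], [-b, a]] = [[0.5, 0.5],
 [0.5, 0.7]].

Step 3 — form the quadratic (x - mu)^T · Sigma^{-1} · (x - mu):
  Sigma^{-1} · (x - mu) = (1, 1).
  (x - mu)^T · [Sigma^{-1} · (x - mu)] = (2)·(1) + (0)·(1) = 2.

Step 4 — take square root: d = √(2) ≈ 1.4142.

d(x, mu) = √(2) ≈ 1.4142


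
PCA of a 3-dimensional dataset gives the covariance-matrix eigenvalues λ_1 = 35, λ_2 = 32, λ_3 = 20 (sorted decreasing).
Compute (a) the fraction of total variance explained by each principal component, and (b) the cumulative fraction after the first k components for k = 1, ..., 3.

Step 1 — total variance = trace(Sigma) = Σ λ_i = 35 + 32 + 20 = 87.

Step 2 — fraction explained by component i = λ_i / Σ λ:
  PC1: 35/87 = 0.4023
  PC2: 32/87 = 0.3678
  PC3: 20/87 = 0.2299

Step 3 — cumulative fraction after k components = (λ_1 + ... + λ_k) / Σ λ:
  k = 1: 35/87 = 0.4023
  k = 2: (35 + 32)/87 = 67/87 = 0.7701
  k = 3: (35 + 32 + 20)/87 = 87/87 = 1

Summary (fraction, with percent):

explained: PC1 0.4023 (40.23%), PC2 0.3678 (36.78%), PC3 0.2299 (22.99%);  cumulative: 0.4023, 0.7701, 1


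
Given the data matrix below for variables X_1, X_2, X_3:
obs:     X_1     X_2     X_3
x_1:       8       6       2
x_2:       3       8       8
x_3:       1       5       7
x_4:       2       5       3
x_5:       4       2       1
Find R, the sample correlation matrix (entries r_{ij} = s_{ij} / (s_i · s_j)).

Step 1 — column means:
  mean(X_1) = (8 + 3 + 1 + 2 + 4) / 5 = 18/5 = 3.6
  mean(X_2) = (6 + 8 + 5 + 5 + 2) / 5 = 26/5 = 5.2
  mean(X_3) = (2 + 8 + 7 + 3 + 1) / 5 = 21/5 = 4.2

Step 2 — sample variances and covariances s[i,j] = (1/(n-1)) · Σ_k (x_{k,i} - mean_i) · (x_{k,j} - mean_j), with n-1 = 4:
  s[X_1,X_1] = ((4.4)·(4.4) + (-0.6)·(-0.6) + (-2.6)·(-2.6) + (-1.6)·(-1.6) + (0.4)·(0.4)) / 4 = 29.2/4 = 7.3
  s[X_1,X_2] = ((4.4)·(0.8) + (-0.6)·(2.8) + (-2.6)·(-0.2) + (-1.6)·(-0.2) + (0.4)·(-3.2)) / 4 = 1.4/4 = 0.35
  s[X_1,X_3] = ((4.4)·(-2.2) + (-0.6)·(3.8) + (-2.6)·(2.8) + (-1.6)·(-1.2) + (0.4)·(-3.2)) / 4 = -18.6/4 = -4.65
  s[X_2,X_2] = ((0.8)·(0.8) + (2.8)·(2.8) + (-0.2)·(-0.2) + (-0.2)·(-0.2) + (-3.2)·(-3.2)) / 4 = 18.8/4 = 4.7
  s[X_2,X_3] = ((0.8)·(-2.2) + (2.8)·(3.8) + (-0.2)·(2.8) + (-0.2)·(-1.2) + (-3.2)·(-3.2)) / 4 = 18.8/4 = 4.7
  s[X_3,X_3] = ((-2.2)·(-2.2) + (3.8)·(3.8) + (2.8)·(2.8) + (-1.2)·(-1.2) + (-3.2)·(-3.2)) / 4 = 38.8/4 = 9.7
  Sample standard deviations s_i = √(s[i,i]):
  s(X_1) = √(7.3) = 2.7019
  s(X_2) = √(4.7) = 2.1679
  s(X_3) = √(9.7) = 3.1145

Step 3 — r_{ij} = s_{ij} / (s_i · s_j):
  r[X_1,X_1] = 1 (diagonal).
  r[X_1,X_2] = 0.35 / (2.7019 · 2.1679) = 0.35 / 5.8575 = 0.0598
  r[X_1,X_3] = -4.65 / (2.7019 · 3.1145) = -4.65 / 8.4149 = -0.5526
  r[X_2,X_2] = 1 (diagonal).
  r[X_2,X_3] = 4.7 / (2.1679 · 3.1145) = 4.7 / 6.752 = 0.6961
  r[X_3,X_3] = 1 (diagonal).

R is symmetric with unit diagonal. Assembling:

R = [[1, 0.0598, -0.5526],
 [0.0598, 1, 0.6961],
 [-0.5526, 0.6961, 1]]


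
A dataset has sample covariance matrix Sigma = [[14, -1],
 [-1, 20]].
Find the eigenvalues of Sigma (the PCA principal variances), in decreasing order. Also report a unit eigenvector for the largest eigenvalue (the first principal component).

Step 1 — characteristic polynomial of 2×2 Sigma:
  det(Sigma - λI) = λ² - trace · λ + det = 0.
  trace = 14 + 20 = 34, det = 14·20 - (-1)² = 279.
Step 2 — discriminant:
  Δ = trace² - 4·det = 1156 - 1116 = 40.
Step 3 — eigenvalues:
  λ = (trace ± √Δ)/2 = (34 ± 6.3246)/2,
  λ_1 = 20.1623,  λ_2 = 13.8377.

Step 4 — unit eigenvector for λ_1: solve (Sigma - λ_1 I)v = 0. First row:
  (14 - 20.1623)·v_x + (-1)·v_y = 0, i.e. (-6.1623)·v_x + (-1)·v_y = 0,
  so v ∝ (b, λ_1 - a) = (-1, 6.1623); multiply by -1 so the first entry is positive: u = (1, -6.1623).
  ||u|| = √((1)² + (-6.1623)²) = √(38.9737) ≈ 6.2429,
  v_1 = u/||u|| ≈ (0.1602, -0.9871) (||v_1|| = 1).

λ_1 = 20.1623,  λ_2 = 13.8377;  v_1 ≈ (0.1602, -0.9871)


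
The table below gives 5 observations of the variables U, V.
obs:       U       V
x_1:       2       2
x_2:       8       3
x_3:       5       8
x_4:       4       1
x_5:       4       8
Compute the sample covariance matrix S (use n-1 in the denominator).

Step 1 — column means:
  mean(U) = (2 + 8 + 5 + 4 + 4) / 5 = 23/5 = 4.6
  mean(V) = (2 + 3 + 8 + 1 + 8) / 5 = 22/5 = 4.4

Step 2 — sample covariance S[i,j] = (1/(n-1)) · Σ_k (x_{k,i} - mean_i) · (x_{k,j} - mean_j), with n-1 = 4.
  S[U,U] = ((-2.6)·(-2.6) + (3.4)·(3.4) + (0.4)·(0.4) + (-0.6)·(-0.6) + (-0.6)·(-0.6)) / 4 = 19.2/4 = 4.8
  S[U,V] = ((-2.6)·(-2.4) + (3.4)·(-1.4) + (0.4)·(3.6) + (-0.6)·(-3.4) + (-0.6)·(3.6)) / 4 = 2.8/4 = 0.7
  S[V,V] = ((-2.4)·(-2.4) + (-1.4)·(-1.4) + (3.6)·(3.6) + (-3.4)·(-3.4) + (3.6)·(3.6)) / 4 = 45.2/4 = 11.3

S is symmetric (S[j,i] = S[i,j]). Assembling:

S = [[4.8, 0.7],
 [0.7, 11.3]]


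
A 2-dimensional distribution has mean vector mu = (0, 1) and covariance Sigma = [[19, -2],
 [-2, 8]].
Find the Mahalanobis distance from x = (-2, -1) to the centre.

Step 1 — centre the observation: (x - mu) = (-2, -2).

Step 2 — invert Sigma. det(Sigma) = 19·8 - (-2)² = 148.
  Sigma^{-1} = (1/det) · [[d, -b], [-b, a]] = [[0.0541, 0.0135],
 [0.0135, 0.1284]].

Step 3 — form the quadratic (x - mu)^T · Sigma^{-1} · (x - mu):
  Sigma^{-1} · (x - mu) = (-0.1351, -0.2838).
  (x - mu)^T · [Sigma^{-1} · (x - mu)] = (-2)·(-0.1351) + (-2)·(-0.2838) = 0.8378.

Step 4 — take square root: d = √(0.8378) ≈ 0.9153.

d(x, mu) = √(0.8378) ≈ 0.9153


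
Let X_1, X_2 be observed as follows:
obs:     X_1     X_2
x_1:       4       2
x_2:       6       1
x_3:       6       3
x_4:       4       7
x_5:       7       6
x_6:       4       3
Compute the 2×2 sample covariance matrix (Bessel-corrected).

Step 1 — column means:
  mean(X_1) = (4 + 6 + 6 + 4 + 7 + 4) / 6 = 31/6 = 5.1667
  mean(X_2) = (2 + 1 + 3 + 7 + 6 + 3) / 6 = 22/6 = 3.6667

Step 2 — sample covariance S[i,j] = (1/(n-1)) · Σ_k (x_{k,i} - mean_i) · (x_{k,j} - mean_j), with n-1 = 5.
  S[X_1,X_1] = ((-1.1667)·(-1.1667) + (0.8333)·(0.8333) + (0.8333)·(0.8333) + (-1.1667)·(-1.1667) + (1.8333)·(1.8333) + (-1.1667)·(-1.1667)) / 5 = 8.8333/5 = 1.7667
  S[X_1,X_2] = ((-1.1667)·(-1.6667) + (0.8333)·(-2.6667) + (0.8333)·(-0.6667) + (-1.1667)·(3.3333) + (1.8333)·(2.3333) + (-1.1667)·(-0.6667)) / 5 = 0.3333/5 = 0.0667
  S[X_2,X_2] = ((-1.6667)·(-1.6667) + (-2.6667)·(-2.6667) + (-0.6667)·(-0.6667) + (3.3333)·(3.3333) + (2.3333)·(2.3333) + (-0.6667)·(-0.6667)) / 5 = 27.3333/5 = 5.4667

S is symmetric (S[j,i] = S[i,j]). Assembling:

S = [[1.7667, 0.0667],
 [0.0667, 5.4667]]


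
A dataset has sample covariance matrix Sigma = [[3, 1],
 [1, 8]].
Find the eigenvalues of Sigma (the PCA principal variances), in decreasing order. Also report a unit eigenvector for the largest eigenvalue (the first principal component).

Step 1 — characteristic polynomial of 2×2 Sigma:
  det(Sigma - λI) = λ² - trace · λ + det = 0.
  trace = 3 + 8 = 11, det = 3·8 - (1)² = 23.
Step 2 — discriminant:
  Δ = trace² - 4·det = 121 - 92 = 29.
Step 3 — eigenvalues:
  λ = (trace ± √Δ)/2 = (11 ± 5.3852)/2,
  λ_1 = 8.1926,  λ_2 = 2.8074.

Step 4 — unit eigenvector for λ_1: solve (Sigma - λ_1 I)v = 0. First row:
  (3 - 8.1926)·v_x + (1)·v_y = 0, i.e. (-5.1926)·v_x + (1)·v_y = 0,
  so v ∝ (b, λ_1 - a) = (1, 5.1926) = u.
  ||u|| = √((1)² + (5.1926)²) = √(27.9629) ≈ 5.288,
  v_1 = u/||u|| ≈ (0.1891, 0.982) (||v_1|| = 1).

λ_1 = 8.1926,  λ_2 = 2.8074;  v_1 ≈ (0.1891, 0.982)


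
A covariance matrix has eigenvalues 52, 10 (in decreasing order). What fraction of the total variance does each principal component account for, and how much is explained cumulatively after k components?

Step 1 — total variance = trace(Sigma) = Σ λ_i = 52 + 10 = 62.

Step 2 — fraction explained by component i = λ_i / Σ λ:
  PC1: 52/62 = 0.8387
  PC2: 10/62 = 0.1613

Step 3 — cumulative fraction after k components = (λ_1 + ... + λ_k) / Σ λ:
  k = 1: 52/62 = 0.8387
  k = 2: (52 + 10)/62 = 62/62 = 1

Summary (fraction, with percent):

explained: PC1 0.8387 (83.87%), PC2 0.1613 (16.13%);  cumulative: 0.8387, 1


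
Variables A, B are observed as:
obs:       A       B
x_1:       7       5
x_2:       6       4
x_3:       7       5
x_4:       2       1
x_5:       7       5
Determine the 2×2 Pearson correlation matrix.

Step 1 — column means:
  mean(A) = (7 + 6 + 7 + 2 + 7) / 5 = 29/5 = 5.8
  mean(B) = (5 + 4 + 5 + 1 + 5) / 5 = 20/5 = 4

Step 2 — sample variances and covariances s[i,j] = (1/(n-1)) · Σ_k (x_{k,i} - mean_i) · (x_{k,j} - mean_j), with n-1 = 4:
  s[A,A] = ((1.2)·(1.2) + (0.2)·(0.2) + (1.2)·(1.2) + (-3.8)·(-3.8) + (1.2)·(1.2)) / 4 = 18.8/4 = 4.7
  s[A,B] = ((1.2)·(1) + (0.2)·(0) + (1.2)·(1) + (-3.8)·(-3) + (1.2)·(1)) / 4 = 15/4 = 3.75
  s[B,B] = ((1)·(1) + (0)·(0) + (1)·(1) + (-3)·(-3) + (1)·(1)) / 4 = 12/4 = 3
  Sample standard deviations s_i = √(s[i,i]):
  s(A) = √(4.7) = 2.1679
  s(B) = √(3) = 1.7321

Step 3 — r_{ij} = s_{ij} / (s_i · s_j):
  r[A,A] = 1 (diagonal).
  r[A,B] = 3.75 / (2.1679 · 1.7321) = 3.75 / 3.755 = 0.9987
  r[B,B] = 1 (diagonal).

R is symmetric with unit diagonal. Assembling:

R = [[1, 0.9987],
 [0.9987, 1]]


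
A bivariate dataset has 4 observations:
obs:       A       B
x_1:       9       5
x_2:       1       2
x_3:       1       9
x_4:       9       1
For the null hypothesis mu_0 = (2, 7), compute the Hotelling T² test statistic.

Step 1 — sample mean vector:
  mean(A) = (9 + 1 + 1 + 9) / 4 = 20/4 = 5
  mean(B) = (5 + 2 + 9 + 1) / 4 = 17/4 = 4.25
  x̄ = (5, 4.25),  deviation x̄ - mu_0 = (5, 4.25) - (2, 7) = (3, -2.75).

Step 2 — sample covariance matrix, S[i,j] = (1/(n-1)) · Σ_k (x_{k,i} - mean_i) · (x_{k,j} - mean_j), divisor n-1 = 3:
  S[A,A] = ((4)·(4) + (-4)·(-4) + (-4)·(-4) + (4)·(4)) / 3 = 64/3 = 21.3333
  S[A,B] = ((4)·(0.75) + (-4)·(-2.25) + (-4)·(4.75) + (4)·(-3.25)) / 3 = -20/3 = -6.6667
  S[B,B] = ((0.75)·(0.75) + (-2.25)·(-2.25) + (4.75)·(4.75) + (-3.25)·(-3.25)) / 3 = 38.75/3 = 12.9167
  S = [[21.3333, -6.6667],
 [-6.6667, 12.9167]].

Step 3 — invert S. det(S) = 21.3333·12.9167 - (-6.6667)² = 231.1111.
  S^{-1} = (1/det) · [[d, -b], [-b, a]] = [[0.0559, 0.0288],
 [0.0288, 0.0923]].

Step 4 — quadratic form (x̄ - mu_0)^T · S^{-1} · (x̄ - mu_0):
  S^{-1} · (x̄ - mu_0) = (0.0883, -0.1673),
  (x̄ - mu_0)^T · [...] = (3)·(0.0883) + (-2.75)·(-0.1673) = 0.7251.

Step 5 — scale by n: T² = 4 · 0.7251 = 2.9005.

T² ≈ 2.9005


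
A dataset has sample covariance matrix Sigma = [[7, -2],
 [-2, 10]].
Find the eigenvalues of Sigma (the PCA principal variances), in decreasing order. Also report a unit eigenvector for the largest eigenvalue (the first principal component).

Step 1 — characteristic polynomial of 2×2 Sigma:
  det(Sigma - λI) = λ² - trace · λ + det = 0.
  trace = 7 + 10 = 17, det = 7·10 - (-2)² = 66.
Step 2 — discriminant:
  Δ = trace² - 4·det = 289 - 264 = 25.
Step 3 — eigenvalues:
  λ = (trace ± √Δ)/2 = (17 ± 5)/2,
  λ_1 = 11,  λ_2 = 6.

Step 4 — unit eigenvector for λ_1: solve (Sigma - λ_1 I)v = 0. First row:
  (7 - 11)·v_x + (-2)·v_y = 0, i.e. (-4)·v_x + (-2)·v_y = 0,
  so v ∝ (b, λ_1 - a) = (-2, 4); multiply by -1 so the first entry is positive: u = (2, -4).
  ||u|| = √((2)² + (-4)²) = √(20) ≈ 4.4721,
  v_1 = u/||u|| ≈ (0.4472, -0.8944) (||v_1|| = 1).

λ_1 = 11,  λ_2 = 6;  v_1 ≈ (0.4472, -0.8944)


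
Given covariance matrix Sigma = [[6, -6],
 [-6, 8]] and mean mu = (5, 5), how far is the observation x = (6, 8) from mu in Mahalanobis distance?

Step 1 — centre the observation: (x - mu) = (1, 3).

Step 2 — invert Sigma. det(Sigma) = 6·8 - (-6)² = 12.
  Sigma^{-1} = (1/det) · [[d, -b], [-b, a]] = [[0.6667, 0.5],
 [0.5, 0.5]].

Step 3 — form the quadratic (x - mu)^T · Sigma^{-1} · (x - mu):
  Sigma^{-1} · (x - mu) = (2.1667, 2).
  (x - mu)^T · [Sigma^{-1} · (x - mu)] = (1)·(2.1667) + (3)·(2) = 8.1667.

Step 4 — take square root: d = √(8.1667) ≈ 2.8577.

d(x, mu) = √(8.1667) ≈ 2.8577


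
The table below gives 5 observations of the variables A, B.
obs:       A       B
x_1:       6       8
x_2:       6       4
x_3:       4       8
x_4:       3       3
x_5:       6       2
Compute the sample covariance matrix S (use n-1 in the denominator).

Step 1 — column means:
  mean(A) = (6 + 6 + 4 + 3 + 6) / 5 = 25/5 = 5
  mean(B) = (8 + 4 + 8 + 3 + 2) / 5 = 25/5 = 5

Step 2 — sample covariance S[i,j] = (1/(n-1)) · Σ_k (x_{k,i} - mean_i) · (x_{k,j} - mean_j), with n-1 = 4.
  S[A,A] = ((1)·(1) + (1)·(1) + (-1)·(-1) + (-2)·(-2) + (1)·(1)) / 4 = 8/4 = 2
  S[A,B] = ((1)·(3) + (1)·(-1) + (-1)·(3) + (-2)·(-2) + (1)·(-3)) / 4 = 0/4 = 0
  S[B,B] = ((3)·(3) + (-1)·(-1) + (3)·(3) + (-2)·(-2) + (-3)·(-3)) / 4 = 32/4 = 8

S is symmetric (S[j,i] = S[i,j]). Assembling:

S = [[2, 0],
 [0, 8]]


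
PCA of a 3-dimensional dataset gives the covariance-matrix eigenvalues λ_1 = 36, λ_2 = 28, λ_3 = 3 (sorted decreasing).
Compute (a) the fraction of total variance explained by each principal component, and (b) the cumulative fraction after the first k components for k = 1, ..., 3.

Step 1 — total variance = trace(Sigma) = Σ λ_i = 36 + 28 + 3 = 67.

Step 2 — fraction explained by component i = λ_i / Σ λ:
  PC1: 36/67 = 0.5373
  PC2: 28/67 = 0.4179
  PC3: 3/67 = 0.0448

Step 3 — cumulative fraction after k components = (λ_1 + ... + λ_k) / Σ λ:
  k = 1: 36/67 = 0.5373
  k = 2: (36 + 28)/67 = 64/67 = 0.9552
  k = 3: (36 + 28 + 3)/67 = 67/67 = 1

Summary (fraction, with percent):

explained: PC1 0.5373 (53.73%), PC2 0.4179 (41.79%), PC3 0.0448 (4.48%);  cumulative: 0.5373, 0.9552, 1


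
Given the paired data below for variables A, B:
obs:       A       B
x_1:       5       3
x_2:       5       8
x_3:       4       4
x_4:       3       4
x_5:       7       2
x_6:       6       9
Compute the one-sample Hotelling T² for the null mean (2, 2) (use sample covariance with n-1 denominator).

Step 1 — sample mean vector:
  mean(A) = (5 + 5 + 4 + 3 + 7 + 6) / 6 = 30/6 = 5
  mean(B) = (3 + 8 + 4 + 4 + 2 + 9) / 6 = 30/6 = 5
  x̄ = (5, 5),  deviation x̄ - mu_0 = (5, 5) - (2, 2) = (3, 3).

Step 2 — sample covariance matrix, S[i,j] = (1/(n-1)) · Σ_k (x_{k,i} - mean_i) · (x_{k,j} - mean_j), divisor n-1 = 5:
  S[A,A] = ((0)·(0) + (0)·(0) + (-1)·(-1) + (-2)·(-2) + (2)·(2) + (1)·(1)) / 5 = 10/5 = 2
  S[A,B] = ((0)·(-2) + (0)·(3) + (-1)·(-1) + (-2)·(-1) + (2)·(-3) + (1)·(4)) / 5 = 1/5 = 0.2
  S[B,B] = ((-2)·(-2) + (3)·(3) + (-1)·(-1) + (-1)·(-1) + (-3)·(-3) + (4)·(4)) / 5 = 40/5 = 8
  S = [[2, 0.2],
 [0.2, 8]].

Step 3 — invert S. det(S) = 2·8 - (0.2)² = 15.96.
  S^{-1} = (1/det) · [[d, -b], [-b, a]] = [[0.5013, -0.0125],
 [-0.0125, 0.1253]].

Step 4 — quadratic form (x̄ - mu_0)^T · S^{-1} · (x̄ - mu_0):
  S^{-1} · (x̄ - mu_0) = (1.4662, 0.3383),
  (x̄ - mu_0)^T · [...] = (3)·(1.4662) + (3)·(0.3383) = 5.4135.

Step 5 — scale by n: T² = 6 · 5.4135 = 32.4812.

T² ≈ 32.4812


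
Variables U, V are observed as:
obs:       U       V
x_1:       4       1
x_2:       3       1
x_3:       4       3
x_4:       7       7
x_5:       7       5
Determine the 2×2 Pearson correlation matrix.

Step 1 — column means:
  mean(U) = (4 + 3 + 4 + 7 + 7) / 5 = 25/5 = 5
  mean(V) = (1 + 1 + 3 + 7 + 5) / 5 = 17/5 = 3.4

Step 2 — sample variances and covariances s[i,j] = (1/(n-1)) · Σ_k (x_{k,i} - mean_i) · (x_{k,j} - mean_j), with n-1 = 4:
  s[U,U] = ((-1)·(-1) + (-2)·(-2) + (-1)·(-1) + (2)·(2) + (2)·(2)) / 4 = 14/4 = 3.5
  s[U,V] = ((-1)·(-2.4) + (-2)·(-2.4) + (-1)·(-0.4) + (2)·(3.6) + (2)·(1.6)) / 4 = 18/4 = 4.5
  s[V,V] = ((-2.4)·(-2.4) + (-2.4)·(-2.4) + (-0.4)·(-0.4) + (3.6)·(3.6) + (1.6)·(1.6)) / 4 = 27.2/4 = 6.8
  Sample standard deviations s_i = √(s[i,i]):
  s(U) = √(3.5) = 1.8708
  s(V) = √(6.8) = 2.6077

Step 3 — r_{ij} = s_{ij} / (s_i · s_j):
  r[U,U] = 1 (diagonal).
  r[U,V] = 4.5 / (1.8708 · 2.6077) = 4.5 / 4.8785 = 0.9224
  r[V,V] = 1 (diagonal).

R is symmetric with unit diagonal. Assembling:

R = [[1, 0.9224],
 [0.9224, 1]]


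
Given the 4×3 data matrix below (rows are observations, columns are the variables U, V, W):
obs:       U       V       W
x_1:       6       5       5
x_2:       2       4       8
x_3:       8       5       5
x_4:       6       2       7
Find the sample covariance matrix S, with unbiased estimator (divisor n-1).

Step 1 — column means:
  mean(U) = (6 + 2 + 8 + 6) / 4 = 22/4 = 5.5
  mean(V) = (5 + 4 + 5 + 2) / 4 = 16/4 = 4
  mean(W) = (5 + 8 + 5 + 7) / 4 = 25/4 = 6.25

Step 2 — sample covariance S[i,j] = (1/(n-1)) · Σ_k (x_{k,i} - mean_i) · (x_{k,j} - mean_j), with n-1 = 3.
  S[U,U] = ((0.5)·(0.5) + (-3.5)·(-3.5) + (2.5)·(2.5) + (0.5)·(0.5)) / 3 = 19/3 = 6.3333
  S[U,V] = ((0.5)·(1) + (-3.5)·(0) + (2.5)·(1) + (0.5)·(-2)) / 3 = 2/3 = 0.6667
  S[U,W] = ((0.5)·(-1.25) + (-3.5)·(1.75) + (2.5)·(-1.25) + (0.5)·(0.75)) / 3 = -9.5/3 = -3.1667
  S[V,V] = ((1)·(1) + (0)·(0) + (1)·(1) + (-2)·(-2)) / 3 = 6/3 = 2
  S[V,W] = ((1)·(-1.25) + (0)·(1.75) + (1)·(-1.25) + (-2)·(0.75)) / 3 = -4/3 = -1.3333
  S[W,W] = ((-1.25)·(-1.25) + (1.75)·(1.75) + (-1.25)·(-1.25) + (0.75)·(0.75)) / 3 = 6.75/3 = 2.25

S is symmetric (S[j,i] = S[i,j]). Assembling:

S = [[6.3333, 0.6667, -3.1667],
 [0.6667, 2, -1.3333],
 [-3.1667, -1.3333, 2.25]]


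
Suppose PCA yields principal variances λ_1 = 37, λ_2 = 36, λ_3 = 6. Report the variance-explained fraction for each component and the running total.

Step 1 — total variance = trace(Sigma) = Σ λ_i = 37 + 36 + 6 = 79.

Step 2 — fraction explained by component i = λ_i / Σ λ:
  PC1: 37/79 = 0.4684
  PC2: 36/79 = 0.4557
  PC3: 6/79 = 0.0759

Step 3 — cumulative fraction after k components = (λ_1 + ... + λ_k) / Σ λ:
  k = 1: 37/79 = 0.4684
  k = 2: (37 + 36)/79 = 73/79 = 0.9241
  k = 3: (37 + 36 + 6)/79 = 79/79 = 1

Summary (fraction, with percent):

explained: PC1 0.4684 (46.84%), PC2 0.4557 (45.57%), PC3 0.0759 (7.59%);  cumulative: 0.4684, 0.9241, 1


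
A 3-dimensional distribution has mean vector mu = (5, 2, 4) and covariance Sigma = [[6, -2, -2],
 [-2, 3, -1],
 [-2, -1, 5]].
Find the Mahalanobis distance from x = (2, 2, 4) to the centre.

Step 1 — centre the observation: (x - mu) = (-3, 0, 0).

Step 2 — invert Sigma (cofactor / det for 3×3, or solve directly):
  Sigma^{-1} = [[0.3182, 0.2727, 0.1818],
 [0.2727, 0.5909, 0.2273],
 [0.1818, 0.2273, 0.3182]].

Step 3 — form the quadratic (x - mu)^T · Sigma^{-1} · (x - mu):
  Sigma^{-1} · (x - mu) = (-0.9545, -0.8182, -0.5455).
  (x - mu)^T · [Sigma^{-1} · (x - mu)] = (-3)·(-0.9545) + (0)·(-0.8182) + (0)·(-0.5455) = 2.8636.

Step 4 — take square root: d = √(2.8636) ≈ 1.6922.

d(x, mu) = √(2.8636) ≈ 1.6922


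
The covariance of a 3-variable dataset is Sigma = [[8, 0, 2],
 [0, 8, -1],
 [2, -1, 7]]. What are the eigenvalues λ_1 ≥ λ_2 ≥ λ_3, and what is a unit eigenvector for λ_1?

Step 1 — characteristic polynomial p(λ) = det(λI - Sigma) = λ³ - tr·λ² + c_1·λ - det, where tr = trace, c_1 = sum of the principal 2×2 minors, det = det(Sigma):
  tr = 8 + 8 + 7 = 23,
  c_1 = (8·8 - (0)²) + (8·7 - (2)²) + (8·7 - (-1)²) = 64 + 52 + 55 = 171,
  det = 8·(8·7 - (-1)²) - (0)·((0)·7 - (-1)·(2)) + (2)·((0)·(-1) - 8·(2)) = 8·(55) - (0)·(2) + (2)·(-16) = 408.
  So p(λ) = λ³ - 23λ² + 171λ - 408.
Step 2 — look for an integer root (rational root theorem: any rational root is an integer divisor of 408). Testing λ = 8:
  p(8) = 512 - 1472 + 1368 - 408 = 0  ✓
  Dividing out (λ - 8): p(λ) = (λ - 8)(λ² - 15λ + 51).
Step 3 — remaining eigenvalues from the quadratic λ² - 15λ + 51 = 0:
  Δ = 15² - 4·51 = 225 - 204 = 21,  λ = (15 ± √21)/2 = (15 ± 4.5826)/2 ≈ 9.7913 or 5.2087.
  Sorted: λ_1 = 9.7913,  λ_2 = 8,  λ_3 = 5.2087  (check: sum = 23 = tr ✓).

Step 4 — unit eigenvector for λ_1 ≈ 9.7913: v spans the null space of (Sigma - λ_1 I), whose rows are
  r_1 = (-1.7913, 0, 2),  r_2 = (0, -1.7913, -1),  r_3 = (2, -1, -2.7913).
  v is orthogonal to every row, so take v ∝ r_1 × r_2 = ((0)·(-1) - (2)·(-1.7913), (2)·(0) - (-1.7913)·(-1), (-1.7913)·(-1.7913) - (0)·(0)) ≈ (3.5826, -1.7913, 3.2087).
  Let u = (3.5826, -1.7913, 3.2087).
  ||u|| = √((3.5826)² + (-1.7913)² + (3.2087)²) = √(26.3394) ≈ 5.1322,  v_1 = u/||u|| ≈ (0.6981, -0.349, 0.6252) (||v_1|| = 1).

λ_1 = 9.7913,  λ_2 = 8,  λ_3 = 5.2087;  v_1 ≈ (0.6981, -0.349, 0.6252)
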